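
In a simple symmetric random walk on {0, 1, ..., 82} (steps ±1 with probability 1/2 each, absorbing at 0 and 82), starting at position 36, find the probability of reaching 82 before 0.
P(hit 82 before 0) = 36/82 = 18/41

Let u_k = P(hit 82 before 0 | start at k). Then u_0 = 0, u_82 = 1, and u_k = u_{k-1}/2 + u_{k+1}/2 for 1 ≤ k ≤ 81. This harmonic recurrence is solved by u_k = k/82, giving u_36 = 36/82 = 18/41.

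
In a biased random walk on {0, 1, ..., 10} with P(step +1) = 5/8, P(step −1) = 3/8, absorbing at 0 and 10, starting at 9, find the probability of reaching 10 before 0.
P(hit 10 before 0) = (1 − (3/5)^9) / (1 − (3/5)^10) = 4833605/4853288

Let u_k denote P(reach 10 before 0 | start at k). Boundary: u_0 = 0, u_10 = 1. Recurrence: u_k = 5/8·u_{k+1} + 3/8·u_{k-1} for 1 ≤ k ≤ 9. Try u_k = A + B·r^k with r = q/p = (3/8)/(5/8) = 3/5. Substitution satisfies the recurrence; boundary conditions give:
  u_k = (1 − r^k) / (1 − r^N) = (1 − (3/5)^9) / (1 − (3/5)^10) = 4833605/4853288.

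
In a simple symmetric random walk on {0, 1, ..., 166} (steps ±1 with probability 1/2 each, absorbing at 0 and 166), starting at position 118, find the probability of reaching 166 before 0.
P(hit 166 before 0) = 118/166 = 59/83

Let u_k = P(hit 166 before 0 | start at k). Then u_0 = 0, u_166 = 1, and u_k = u_{k-1}/2 + u_{k+1}/2 for 1 ≤ k ≤ 165. This harmonic recurrence is solved by u_k = k/166, giving u_118 = 118/166 = 59/83.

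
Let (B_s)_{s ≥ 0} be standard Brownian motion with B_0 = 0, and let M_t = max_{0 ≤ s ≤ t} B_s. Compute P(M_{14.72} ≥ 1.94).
P(M_{14.72} ≥ 1.94) = 2·P(B_{14.72} ≥ 1.94) = 2(1 − Φ(1.94/√14.72)) ≈ 0.6131

By the reflection principle for Brownian motion, P(M_t ≥ a) = 2 · P(B_t ≥ a) for a ≥ 0. Since B_t ~ N(0, t), P(B_t ≥ 1.94) = 1 − Φ(1.94/√t) = 1 − Φ(1.94/√14.72) = 1 − Φ(0.5056). So
  P(M_{14.72} ≥ 1.94) = 2(1 − Φ(0.5056)) ≈ 0.6131.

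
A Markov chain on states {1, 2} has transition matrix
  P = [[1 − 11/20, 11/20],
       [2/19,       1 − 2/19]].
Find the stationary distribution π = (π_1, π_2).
π_1 = 40/249, π_2 = 209/249

Solve πP = π with π_1 + π_2 = 1. From πP = π: π_1 · (1 − 11/20) + π_2 · 2/19 = π_1 ⇒ π_2 · 2/19 = π_1 · 11/20 ⇒ π_2/π_1 = (11/20)/(2/19) = 209/40. Together with π_1 + π_2 = 1:
  π_1 = (2/19)/(11/20 + 2/19) = (2/19)/(249/380) = 40/249,
  π_2 = (11/20)/(11/20 + 2/19) = (11/20)/(249/380) = 209/249.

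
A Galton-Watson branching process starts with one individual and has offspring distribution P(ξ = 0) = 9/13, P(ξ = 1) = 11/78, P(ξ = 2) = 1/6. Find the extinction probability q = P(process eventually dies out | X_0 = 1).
q = 1

Mean offspring μ = 0·9/13 + 1·11/78 + 2·1/6 = 37/78 ≤ 1. For μ ≤ 1 with offspring not concentrated at 1, the Galton-Watson process goes extinct almost surely, so q = 1.
(Algebraic check: The pgf is f(s) = 9/13 + 11/78·s + 1/6·s². The extinction probability q is the smallest fixed point of f in [0, 1]. Setting s = f(s):
  1/6·s² + (11/78 − 1)·s + 9/13 = 0
  1/6·s² − (9/13 + 1/6)·s + 9/13 = 0
which factors as (s − 1)·(1/6·s − 9/13) = 0, giving roots s = 1 and s = (9/13)/(1/6) = 54/13. Since 54/13 ≥ 1, the smallest root in [0, 1] is s = 1.)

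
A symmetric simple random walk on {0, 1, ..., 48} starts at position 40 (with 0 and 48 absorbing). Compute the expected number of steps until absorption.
E[τ | X_0 = 40] = 320

Let v_k = E[τ | X_0 = k]. Boundary: v_0 = v_48 = 0. Recurrence: v_k = 1 + (v_{k-1} + v_{k+1})/2 for 1 ≤ k ≤ 47. The particular solution to v_k − (v_{k-1} + v_{k+1})/2 = 1 is v_k = −k^2. Adding homogeneous solution A + B k and matching boundaries gives v_k = k (48 − k). Substituting k = 40: v_40 = 40 · 8 = 320.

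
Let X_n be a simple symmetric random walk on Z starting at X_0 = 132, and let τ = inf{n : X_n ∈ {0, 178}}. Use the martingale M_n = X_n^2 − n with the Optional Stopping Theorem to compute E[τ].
E[τ] = 6072

M_n = X_n^2 − n is a martingale (since E[X_{n+1}^2 | F_n] = X_n^2 + 1). By OST (τ has finite mean in a bounded region), E[M_τ] = E[M_0] = X_0^2 − 0 = 132^2 = 17424. Also E[M_τ] = E[X_τ^2] − E[τ]. The walk exits at 0 or 178, with P(hit 178 first) = 132/178, so E[X_τ^2] = 178^2 · 132/178 + 0 = 23496. Thus E[τ] = E[X_τ^2] − E[M_τ] = 23496 − 17424 = 6072 = 132(178 − 132) = 6072.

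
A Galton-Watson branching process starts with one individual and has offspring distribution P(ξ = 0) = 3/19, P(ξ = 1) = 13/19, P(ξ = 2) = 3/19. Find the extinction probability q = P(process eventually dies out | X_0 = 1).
q = 1

Mean offspring μ = 0·3/19 + 1·13/19 + 2·3/19 = 1 ≤ 1. For μ ≤ 1 with offspring not concentrated at 1, the Galton-Watson process goes extinct almost surely, so q = 1.
(Algebraic check: The pgf is f(s) = 3/19 + 13/19·s + 3/19·s². The extinction probability q is the smallest fixed point of f in [0, 1]. Setting s = f(s):
  3/19·s² + (13/19 − 1)·s + 3/19 = 0
  3/19·s² − (3/19 + 3/19)·s + 3/19 = 0
which factors as (s − 1)·(3/19·s − 3/19) = 0, giving roots s = 1 and s = (3/19)/(3/19) = 1. Since 1 ≥ 1, the smallest root in [0, 1] is s = 1.)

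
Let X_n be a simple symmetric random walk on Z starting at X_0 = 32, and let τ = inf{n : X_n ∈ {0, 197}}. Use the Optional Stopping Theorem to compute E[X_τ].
E[X_τ] = 32

X_n is a martingale and τ is a bounded-mean stopping time (indeed τ is finite a.s. with bounded expectation since the walk is in a bounded region). By the OST, E[X_τ] = E[X_0] = 32. Equivalently: E[X_τ] = 197 · P(hit 197 first) + 0 · P(hit 0 first) = 197 · (32/197) = 32.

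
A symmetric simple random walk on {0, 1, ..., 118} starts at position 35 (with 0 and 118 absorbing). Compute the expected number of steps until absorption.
E[τ | X_0 = 35] = 2905

Let v_k = E[τ | X_0 = k]. Boundary: v_0 = v_118 = 0. Recurrence: v_k = 1 + (v_{k-1} + v_{k+1})/2 for 1 ≤ k ≤ 117. The particular solution to v_k − (v_{k-1} + v_{k+1})/2 = 1 is v_k = −k^2. Adding homogeneous solution A + B k and matching boundaries gives v_k = k (118 − k). Substituting k = 35: v_35 = 35 · 83 = 2905.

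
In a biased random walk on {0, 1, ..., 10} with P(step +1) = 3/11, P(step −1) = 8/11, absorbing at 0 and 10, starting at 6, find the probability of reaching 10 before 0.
P(hit 10 before 0) = (1 − (8/3)^6) / (1 − (8/3)^10) = 384993/19521505

Let u_k denote P(reach 10 before 0 | start at k). Boundary: u_0 = 0, u_10 = 1. Recurrence: u_k = 3/11·u_{k+1} + 8/11·u_{k-1} for 1 ≤ k ≤ 9. Try u_k = A + B·r^k with r = q/p = (8/11)/(3/11) = 8/3. Substitution satisfies the recurrence; boundary conditions give:
  u_k = (1 − r^k) / (1 − r^N) = (1 − (8/3)^6) / (1 − (8/3)^10) = 384993/19521505.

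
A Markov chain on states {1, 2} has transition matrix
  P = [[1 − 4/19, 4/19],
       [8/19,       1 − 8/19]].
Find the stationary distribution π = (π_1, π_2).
π_1 = 2/3, π_2 = 1/3

Solve πP = π with π_1 + π_2 = 1. From πP = π: π_1 · (1 − 4/19) + π_2 · 8/19 = π_1 ⇒ π_2 · 8/19 = π_1 · 4/19 ⇒ π_2/π_1 = (4/19)/(8/19) = 1/2. Together with π_1 + π_2 = 1:
  π_1 = (8/19)/(4/19 + 8/19) = (8/19)/(12/19) = 2/3,
  π_2 = (4/19)/(4/19 + 8/19) = (4/19)/(12/19) = 1/3.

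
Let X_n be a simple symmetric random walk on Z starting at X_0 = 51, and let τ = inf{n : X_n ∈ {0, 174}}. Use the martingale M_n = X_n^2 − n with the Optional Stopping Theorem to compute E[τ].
E[τ] = 6273

M_n = X_n^2 − n is a martingale (since E[X_{n+1}^2 | F_n] = X_n^2 + 1). By OST (τ has finite mean in a bounded region), E[M_τ] = E[M_0] = X_0^2 − 0 = 51^2 = 2601. Also E[M_τ] = E[X_τ^2] − E[τ]. The walk exits at 0 or 174, with P(hit 174 first) = 51/174, so E[X_τ^2] = 174^2 · 51/174 + 0 = 8874. Thus E[τ] = E[X_τ^2] − E[M_τ] = 8874 − 2601 = 6273 = 51(174 − 51) = 6273.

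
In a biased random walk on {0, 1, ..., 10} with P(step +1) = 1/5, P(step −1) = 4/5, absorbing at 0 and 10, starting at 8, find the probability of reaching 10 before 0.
P(hit 10 before 0) = (1 − (4)^8) / (1 − (4)^10) = 4369/69905

Let u_k denote P(reach 10 before 0 | start at k). Boundary: u_0 = 0, u_10 = 1. Recurrence: u_k = 1/5·u_{k+1} + 4/5·u_{k-1} for 1 ≤ k ≤ 9. Try u_k = A + B·r^k with r = q/p = (4/5)/(1/5) = 4. Substitution satisfies the recurrence; boundary conditions give:
  u_k = (1 − r^k) / (1 − r^N) = (1 − (4)^8) / (1 − (4)^10) = 4369/69905.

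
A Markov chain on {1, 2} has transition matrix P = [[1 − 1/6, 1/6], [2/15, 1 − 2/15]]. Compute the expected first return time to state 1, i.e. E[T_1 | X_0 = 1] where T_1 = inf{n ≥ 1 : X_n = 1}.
E[T_1 | X_0 = 1] = 1/π_1 = 9/4

For an irreducible recurrent Markov chain with stationary distribution π, E[T_i | X_0 = i] = 1/π_i (Kac's formula). Here π_1 = (2/15)/(1/6 + 2/15) = (2/15)/(3/10) = 4/9, so E[T_1 | X_0 = 1] = 1/π_1 = (1/6 + 2/15)/(2/15) = (3/10)/(2/15) = 9/4.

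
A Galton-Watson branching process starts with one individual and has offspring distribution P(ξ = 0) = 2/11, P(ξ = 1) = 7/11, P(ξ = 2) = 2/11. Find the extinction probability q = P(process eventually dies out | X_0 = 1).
q = 1

Mean offspring μ = 0·2/11 + 1·7/11 + 2·2/11 = 1 ≤ 1. For μ ≤ 1 with offspring not concentrated at 1, the Galton-Watson process goes extinct almost surely, so q = 1.
(Algebraic check: The pgf is f(s) = 2/11 + 7/11·s + 2/11·s². The extinction probability q is the smallest fixed point of f in [0, 1]. Setting s = f(s):
  2/11·s² + (7/11 − 1)·s + 2/11 = 0
  2/11·s² − (2/11 + 2/11)·s + 2/11 = 0
which factors as (s − 1)·(2/11·s − 2/11) = 0, giving roots s = 1 and s = (2/11)/(2/11) = 1. Since 1 ≥ 1, the smallest root in [0, 1] is s = 1.)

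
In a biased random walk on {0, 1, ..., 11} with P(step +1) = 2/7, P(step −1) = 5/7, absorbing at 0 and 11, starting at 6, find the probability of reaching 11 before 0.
P(hit 11 before 0) = (1 − (5/2)^6) / (1 − (5/2)^11) = 165984/16275359

Let u_k denote P(reach 11 before 0 | start at k). Boundary: u_0 = 0, u_11 = 1. Recurrence: u_k = 2/7·u_{k+1} + 5/7·u_{k-1} for 1 ≤ k ≤ 10. Try u_k = A + B·r^k with r = q/p = (5/7)/(2/7) = 5/2. Substitution satisfies the recurrence; boundary conditions give:
  u_k = (1 − r^k) / (1 − r^N) = (1 − (5/2)^6) / (1 − (5/2)^11) = 165984/16275359.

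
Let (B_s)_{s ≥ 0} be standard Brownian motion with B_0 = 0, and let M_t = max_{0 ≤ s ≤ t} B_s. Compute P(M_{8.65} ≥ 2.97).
P(M_{8.65} ≥ 2.97) = 2·P(B_{8.65} ≥ 2.97) = 2(1 − Φ(2.97/√8.65)) ≈ 0.3126

By the reflection principle for Brownian motion, P(M_t ≥ a) = 2 · P(B_t ≥ a) for a ≥ 0. Since B_t ~ N(0, t), P(B_t ≥ 2.97) = 1 − Φ(2.97/√t) = 1 − Φ(2.97/√8.65) = 1 − Φ(1.0098). So
  P(M_{8.65} ≥ 2.97) = 2(1 − Φ(1.0098)) ≈ 0.3126.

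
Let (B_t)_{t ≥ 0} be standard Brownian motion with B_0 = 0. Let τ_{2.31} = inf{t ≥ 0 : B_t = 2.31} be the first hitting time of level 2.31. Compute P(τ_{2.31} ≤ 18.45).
P(τ_{2.31} ≤ 18.45) = 2(1 − Φ(2.31/√18.45)) = 2(1 − Φ(0.5378)) ≈ 0.5907

By the reflection principle for standard BM, P(τ_b ≤ t) = 2 · P(B_t ≥ b). Since B_t ~ N(0, t), P(B_t ≥ 2.31) = 1 − Φ(2.31/√t) = 1 − Φ(2.31/√18.45) = 1 − Φ(0.5378) ≈ 0.29536. Doubling: P(τ_{2.31} ≤ 18.45) ≈ 2 · 0.29536 = 0.59072 ≈ 0.5907.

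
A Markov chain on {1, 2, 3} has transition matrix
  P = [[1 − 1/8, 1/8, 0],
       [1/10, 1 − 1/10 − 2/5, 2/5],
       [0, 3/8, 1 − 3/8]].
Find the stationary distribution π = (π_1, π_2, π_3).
π = (12/43, 15/43, 16/43)

This is a birth-death chain on three states, which satisfies detailed balance: π_1 · P_{12} = π_2 · P_{21} and π_2 · P_{23} = π_3 · P_{32}.
From π_1 · 1/8 = π_2 · 1/10: π_2/π_1 = (1/8)/(1/10) = 5/4.
From π_2 · 2/5 = π_3 · 3/8: π_3/π_2 = (2/5)/(3/8) = 16/15.
Take π_1 proportional to 1; then unnormalized π = (1, 5/4, 4/3). Normalize by dividing by the sum 43/12:
  π = (12/43, 15/43, 16/43).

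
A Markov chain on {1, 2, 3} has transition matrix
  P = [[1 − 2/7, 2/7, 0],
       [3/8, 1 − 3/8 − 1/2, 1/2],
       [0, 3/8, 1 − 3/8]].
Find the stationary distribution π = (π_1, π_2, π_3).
π = (9/25, 48/175, 64/175)

This is a birth-death chain on three states, which satisfies detailed balance: π_1 · P_{12} = π_2 · P_{21} and π_2 · P_{23} = π_3 · P_{32}.
From π_1 · 2/7 = π_2 · 3/8: π_2/π_1 = (2/7)/(3/8) = 16/21.
From π_2 · 1/2 = π_3 · 3/8: π_3/π_2 = (1/2)/(3/8) = 4/3.
Take π_1 proportional to 1; then unnormalized π = (1, 16/21, 64/63). Normalize by dividing by the sum 25/9:
  π = (9/25, 48/175, 64/175).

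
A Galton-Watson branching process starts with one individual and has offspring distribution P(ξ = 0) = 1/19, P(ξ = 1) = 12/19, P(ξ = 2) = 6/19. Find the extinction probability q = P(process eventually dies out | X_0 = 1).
q = 1/6

The pgf is f(s) = 1/19 + 12/19·s + 6/19·s². The extinction probability q is the smallest fixed point of f in [0, 1]. Setting s = f(s):
  6/19·s² + (12/19 − 1)·s + 1/19 = 0
  6/19·s² − (1/19 + 6/19)·s + 1/19 = 0
which factors as (s − 1)·(6/19·s − 1/19) = 0, giving roots s = 1 and s = (1/19)/(6/19) = 1/6.
Mean offspring μ = 12/19 + 2·6/19 = 24/19 > 1 (supercritical), so q < 1. The extinction probability is the smaller root: q = (1/19)/(6/19) = 1/6.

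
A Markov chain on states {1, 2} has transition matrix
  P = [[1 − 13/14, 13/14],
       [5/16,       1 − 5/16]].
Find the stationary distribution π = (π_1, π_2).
π_1 = 35/139, π_2 = 104/139

Solve πP = π with π_1 + π_2 = 1. From πP = π: π_1 · (1 − 13/14) + π_2 · 5/16 = π_1 ⇒ π_2 · 5/16 = π_1 · 13/14 ⇒ π_2/π_1 = (13/14)/(5/16) = 104/35. Together with π_1 + π_2 = 1:
  π_1 = (5/16)/(13/14 + 5/16) = (5/16)/(139/112) = 35/139,
  π_2 = (13/14)/(13/14 + 5/16) = (13/14)/(139/112) = 104/139.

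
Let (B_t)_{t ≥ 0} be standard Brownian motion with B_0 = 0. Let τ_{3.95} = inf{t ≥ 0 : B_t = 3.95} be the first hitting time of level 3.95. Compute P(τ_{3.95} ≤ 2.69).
P(τ_{3.95} ≤ 2.69) = 2(1 − Φ(3.95/√2.69)) = 2(1 − Φ(2.4084)) ≈ 0.0160

By the reflection principle for standard BM, P(τ_b ≤ t) = 2 · P(B_t ≥ b). Since B_t ~ N(0, t), P(B_t ≥ 3.95) = 1 − Φ(3.95/√t) = 1 − Φ(3.95/√2.69) = 1 − Φ(2.4084) ≈ 0.00801. Doubling: P(τ_{3.95} ≤ 2.69) ≈ 2 · 0.00801 = 0.01602 ≈ 0.0160.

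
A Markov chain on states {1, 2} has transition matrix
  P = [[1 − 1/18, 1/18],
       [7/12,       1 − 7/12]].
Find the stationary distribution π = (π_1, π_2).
π_1 = 21/23, π_2 = 2/23

Solve πP = π with π_1 + π_2 = 1. From πP = π: π_1 · (1 − 1/18) + π_2 · 7/12 = π_1 ⇒ π_2 · 7/12 = π_1 · 1/18 ⇒ π_2/π_1 = (1/18)/(7/12) = 2/21. Together with π_1 + π_2 = 1:
  π_1 = (7/12)/(1/18 + 7/12) = (7/12)/(23/36) = 21/23,
  π_2 = (1/18)/(1/18 + 7/12) = (1/18)/(23/36) = 2/23.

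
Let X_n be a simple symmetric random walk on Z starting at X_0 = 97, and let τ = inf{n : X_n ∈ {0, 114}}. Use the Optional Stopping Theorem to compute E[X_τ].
E[X_τ] = 97

X_n is a martingale and τ is a bounded-mean stopping time (indeed τ is finite a.s. with bounded expectation since the walk is in a bounded region). By the OST, E[X_τ] = E[X_0] = 97. Equivalently: E[X_τ] = 114 · P(hit 114 first) + 0 · P(hit 0 first) = 114 · (97/114) = 97.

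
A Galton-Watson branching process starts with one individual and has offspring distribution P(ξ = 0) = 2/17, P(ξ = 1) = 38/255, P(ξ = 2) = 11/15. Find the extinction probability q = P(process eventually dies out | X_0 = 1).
q = 30/187

The pgf is f(s) = 2/17 + 38/255·s + 11/15·s². The extinction probability q is the smallest fixed point of f in [0, 1]. Setting s = f(s):
  11/15·s² + (38/255 − 1)·s + 2/17 = 0
  11/15·s² − (2/17 + 11/15)·s + 2/17 = 0
which factors as (s − 1)·(11/15·s − 2/17) = 0, giving roots s = 1 and s = (2/17)/(11/15) = 30/187.
Mean offspring μ = 38/255 + 2·11/15 = 412/255 > 1 (supercritical), so q < 1. The extinction probability is the smaller root: q = (2/17)/(11/15) = 30/187.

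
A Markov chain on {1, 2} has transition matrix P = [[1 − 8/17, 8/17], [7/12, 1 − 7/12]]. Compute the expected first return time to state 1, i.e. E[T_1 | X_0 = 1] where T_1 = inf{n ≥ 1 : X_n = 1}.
E[T_1 | X_0 = 1] = 1/π_1 = 215/119

For an irreducible recurrent Markov chain with stationary distribution π, E[T_i | X_0 = i] = 1/π_i (Kac's formula). Here π_1 = (7/12)/(8/17 + 7/12) = (7/12)/(215/204) = 119/215, so E[T_1 | X_0 = 1] = 1/π_1 = (8/17 + 7/12)/(7/12) = (215/204)/(7/12) = 215/119.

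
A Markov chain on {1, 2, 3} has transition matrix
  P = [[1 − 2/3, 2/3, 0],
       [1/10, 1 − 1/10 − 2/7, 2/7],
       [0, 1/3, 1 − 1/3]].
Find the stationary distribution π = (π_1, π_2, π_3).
π = (21/281, 140/281, 120/281)

This is a birth-death chain on three states, which satisfies detailed balance: π_1 · P_{12} = π_2 · P_{21} and π_2 · P_{23} = π_3 · P_{32}.
From π_1 · 2/3 = π_2 · 1/10: π_2/π_1 = (2/3)/(1/10) = 20/3.
From π_2 · 2/7 = π_3 · 1/3: π_3/π_2 = (2/7)/(1/3) = 6/7.
Take π_1 proportional to 1; then unnormalized π = (1, 20/3, 40/7). Normalize by dividing by the sum 281/21:
  π = (21/281, 140/281, 120/281).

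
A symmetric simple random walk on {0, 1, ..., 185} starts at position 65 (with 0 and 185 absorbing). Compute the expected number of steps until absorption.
E[τ | X_0 = 65] = 7800

Let v_k = E[τ | X_0 = k]. Boundary: v_0 = v_185 = 0. Recurrence: v_k = 1 + (v_{k-1} + v_{k+1})/2 for 1 ≤ k ≤ 184. The particular solution to v_k − (v_{k-1} + v_{k+1})/2 = 1 is v_k = −k^2. Adding homogeneous solution A + B k and matching boundaries gives v_k = k (185 − k). Substituting k = 65: v_65 = 65 · 120 = 7800.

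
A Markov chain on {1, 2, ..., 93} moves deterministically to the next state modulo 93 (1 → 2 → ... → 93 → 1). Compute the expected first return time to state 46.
E[T_46 | X_0 = 46] = 93

The chain cycles deterministically, so starting at state 46 it returns in exactly 93 steps. Equivalently, the stationary distribution is uniform π_j = 1/93 for every state j, so by Kac's formula E[T_46] = 1/π_46 = 93.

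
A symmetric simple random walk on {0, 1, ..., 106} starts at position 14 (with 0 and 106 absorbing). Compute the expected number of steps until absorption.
E[τ | X_0 = 14] = 1288

Let v_k = E[τ | X_0 = k]. Boundary: v_0 = v_106 = 0. Recurrence: v_k = 1 + (v_{k-1} + v_{k+1})/2 for 1 ≤ k ≤ 105. The particular solution to v_k − (v_{k-1} + v_{k+1})/2 = 1 is v_k = −k^2. Adding homogeneous solution A + B k and matching boundaries gives v_k = k (106 − k). Substituting k = 14: v_14 = 14 · 92 = 1288.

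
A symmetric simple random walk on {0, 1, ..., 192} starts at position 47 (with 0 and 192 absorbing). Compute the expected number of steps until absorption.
E[τ | X_0 = 47] = 6815

Let v_k = E[τ | X_0 = k]. Boundary: v_0 = v_192 = 0. Recurrence: v_k = 1 + (v_{k-1} + v_{k+1})/2 for 1 ≤ k ≤ 191. The particular solution to v_k − (v_{k-1} + v_{k+1})/2 = 1 is v_k = −k^2. Adding homogeneous solution A + B k and matching boundaries gives v_k = k (192 − k). Substituting k = 47: v_47 = 47 · 145 = 6815.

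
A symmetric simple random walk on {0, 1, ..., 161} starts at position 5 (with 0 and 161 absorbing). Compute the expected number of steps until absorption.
E[τ | X_0 = 5] = 780

Let v_k = E[τ | X_0 = k]. Boundary: v_0 = v_161 = 0. Recurrence: v_k = 1 + (v_{k-1} + v_{k+1})/2 for 1 ≤ k ≤ 160. The particular solution to v_k − (v_{k-1} + v_{k+1})/2 = 1 is v_k = −k^2. Adding homogeneous solution A + B k and matching boundaries gives v_k = k (161 − k). Substituting k = 5: v_5 = 5 · 156 = 780.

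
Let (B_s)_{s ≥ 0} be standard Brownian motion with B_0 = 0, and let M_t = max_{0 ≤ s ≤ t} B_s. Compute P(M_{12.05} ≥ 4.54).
P(M_{12.05} ≥ 4.54) = 2·P(B_{12.05} ≥ 4.54) = 2(1 − Φ(4.54/√12.05)) ≈ 0.1909

By the reflection principle for Brownian motion, P(M_t ≥ a) = 2 · P(B_t ≥ a) for a ≥ 0. Since B_t ~ N(0, t), P(B_t ≥ 4.54) = 1 − Φ(4.54/√t) = 1 − Φ(4.54/√12.05) = 1 − Φ(1.3079). So
  P(M_{12.05} ≥ 4.54) = 2(1 − Φ(1.3079)) ≈ 0.1909.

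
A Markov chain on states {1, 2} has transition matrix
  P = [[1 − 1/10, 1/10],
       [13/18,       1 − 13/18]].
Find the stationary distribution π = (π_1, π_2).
π_1 = 65/74, π_2 = 9/74

Solve πP = π with π_1 + π_2 = 1. From πP = π: π_1 · (1 − 1/10) + π_2 · 13/18 = π_1 ⇒ π_2 · 13/18 = π_1 · 1/10 ⇒ π_2/π_1 = (1/10)/(13/18) = 9/65. Together with π_1 + π_2 = 1:
  π_1 = (13/18)/(1/10 + 13/18) = (13/18)/(37/45) = 65/74,
  π_2 = (1/10)/(1/10 + 13/18) = (1/10)/(37/45) = 9/74.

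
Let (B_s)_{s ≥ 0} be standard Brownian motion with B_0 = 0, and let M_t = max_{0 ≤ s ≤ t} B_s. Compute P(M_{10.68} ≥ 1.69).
P(M_{10.68} ≥ 1.69) = 2·P(B_{10.68} ≥ 1.69) = 2(1 − Φ(1.69/√10.68)) ≈ 0.6051

By the reflection principle for Brownian motion, P(M_t ≥ a) = 2 · P(B_t ≥ a) for a ≥ 0. Since B_t ~ N(0, t), P(B_t ≥ 1.69) = 1 − Φ(1.69/√t) = 1 − Φ(1.69/√10.68) = 1 − Φ(0.5171). So
  P(M_{10.68} ≥ 1.69) = 2(1 − Φ(0.5171)) ≈ 0.6051.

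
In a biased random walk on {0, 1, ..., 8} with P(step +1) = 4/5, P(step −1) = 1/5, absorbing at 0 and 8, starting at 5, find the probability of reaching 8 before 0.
P(hit 8 before 0) = (1 − (1/4)^5) / (1 − (1/4)^8) = 21824/21845

Let u_k denote P(reach 8 before 0 | start at k). Boundary: u_0 = 0, u_8 = 1. Recurrence: u_k = 4/5·u_{k+1} + 1/5·u_{k-1} for 1 ≤ k ≤ 7. Try u_k = A + B·r^k with r = q/p = (1/5)/(4/5) = 1/4. Substitution satisfies the recurrence; boundary conditions give:
  u_k = (1 − r^k) / (1 − r^N) = (1 − (1/4)^5) / (1 − (1/4)^8) = 21824/21845.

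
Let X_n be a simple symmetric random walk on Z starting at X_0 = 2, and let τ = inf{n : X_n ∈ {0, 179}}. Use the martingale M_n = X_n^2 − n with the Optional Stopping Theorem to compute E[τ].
E[τ] = 354

M_n = X_n^2 − n is a martingale (since E[X_{n+1}^2 | F_n] = X_n^2 + 1). By OST (τ has finite mean in a bounded region), E[M_τ] = E[M_0] = X_0^2 − 0 = 2^2 = 4. Also E[M_τ] = E[X_τ^2] − E[τ]. The walk exits at 0 or 179, with P(hit 179 first) = 2/179, so E[X_τ^2] = 179^2 · 2/179 + 0 = 358. Thus E[τ] = E[X_τ^2] − E[M_τ] = 358 − 4 = 354 = 2(179 − 2) = 354.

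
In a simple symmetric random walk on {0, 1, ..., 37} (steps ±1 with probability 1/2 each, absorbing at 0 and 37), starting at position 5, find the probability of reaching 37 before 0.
P(hit 37 before 0) = 5/37

Let u_k = P(hit 37 before 0 | start at k). Then u_0 = 0, u_37 = 1, and u_k = u_{k-1}/2 + u_{k+1}/2 for 1 ≤ k ≤ 36. This harmonic recurrence is solved by u_k = k/37, giving u_5 = 5/37.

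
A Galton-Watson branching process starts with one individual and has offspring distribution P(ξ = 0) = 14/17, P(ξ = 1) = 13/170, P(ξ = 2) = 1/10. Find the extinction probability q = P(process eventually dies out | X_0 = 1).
q = 1

Mean offspring μ = 0·14/17 + 1·13/170 + 2·1/10 = 47/170 ≤ 1. For μ ≤ 1 with offspring not concentrated at 1, the Galton-Watson process goes extinct almost surely, so q = 1.
(Algebraic check: The pgf is f(s) = 14/17 + 13/170·s + 1/10·s². The extinction probability q is the smallest fixed point of f in [0, 1]. Setting s = f(s):
  1/10·s² + (13/170 − 1)·s + 14/17 = 0
  1/10·s² − (14/17 + 1/10)·s + 14/17 = 0
which factors as (s − 1)·(1/10·s − 14/17) = 0, giving roots s = 1 and s = (14/17)/(1/10) = 140/17. Since 140/17 ≥ 1, the smallest root in [0, 1] is s = 1.)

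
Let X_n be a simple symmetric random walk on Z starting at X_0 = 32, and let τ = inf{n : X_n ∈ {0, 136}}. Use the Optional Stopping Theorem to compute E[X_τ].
E[X_τ] = 32

X_n is a martingale and τ is a bounded-mean stopping time (indeed τ is finite a.s. with bounded expectation since the walk is in a bounded region). By the OST, E[X_τ] = E[X_0] = 32. Equivalently: E[X_τ] = 136 · P(hit 136 first) + 0 · P(hit 0 first) = 136 · (32/136) = 32.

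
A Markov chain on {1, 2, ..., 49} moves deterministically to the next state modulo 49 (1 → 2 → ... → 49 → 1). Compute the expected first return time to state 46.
E[T_46 | X_0 = 46] = 49

The chain cycles deterministically, so starting at state 46 it returns in exactly 49 steps. Equivalently, the stationary distribution is uniform π_j = 1/49 for every state j, so by Kac's formula E[T_46] = 1/π_46 = 49.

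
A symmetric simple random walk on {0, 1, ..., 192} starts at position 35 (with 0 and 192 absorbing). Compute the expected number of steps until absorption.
E[τ | X_0 = 35] = 5495

Let v_k = E[τ | X_0 = k]. Boundary: v_0 = v_192 = 0. Recurrence: v_k = 1 + (v_{k-1} + v_{k+1})/2 for 1 ≤ k ≤ 191. The particular solution to v_k − (v_{k-1} + v_{k+1})/2 = 1 is v_k = −k^2. Adding homogeneous solution A + B k and matching boundaries gives v_k = k (192 − k). Substituting k = 35: v_35 = 35 · 157 = 5495.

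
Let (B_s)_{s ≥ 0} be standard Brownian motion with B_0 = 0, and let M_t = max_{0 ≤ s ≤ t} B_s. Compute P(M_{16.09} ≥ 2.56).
P(M_{16.09} ≥ 2.56) = 2·P(B_{16.09} ≥ 2.56) = 2(1 − Φ(2.56/√16.09)) ≈ 0.5233

By the reflection principle for Brownian motion, P(M_t ≥ a) = 2 · P(B_t ≥ a) for a ≥ 0. Since B_t ~ N(0, t), P(B_t ≥ 2.56) = 1 − Φ(2.56/√t) = 1 − Φ(2.56/√16.09) = 1 − Φ(0.6382). So
  P(M_{16.09} ≥ 2.56) = 2(1 − Φ(0.6382)) ≈ 0.5233.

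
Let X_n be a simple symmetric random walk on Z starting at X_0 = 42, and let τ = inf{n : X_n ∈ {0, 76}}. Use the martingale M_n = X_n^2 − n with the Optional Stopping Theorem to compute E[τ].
E[τ] = 1428

M_n = X_n^2 − n is a martingale (since E[X_{n+1}^2 | F_n] = X_n^2 + 1). By OST (τ has finite mean in a bounded region), E[M_τ] = E[M_0] = X_0^2 − 0 = 42^2 = 1764. Also E[M_τ] = E[X_τ^2] − E[τ]. The walk exits at 0 or 76, with P(hit 76 first) = 42/76, so E[X_τ^2] = 76^2 · 42/76 + 0 = 3192. Thus E[τ] = E[X_τ^2] − E[M_τ] = 3192 − 1764 = 1428 = 42(76 − 42) = 1428.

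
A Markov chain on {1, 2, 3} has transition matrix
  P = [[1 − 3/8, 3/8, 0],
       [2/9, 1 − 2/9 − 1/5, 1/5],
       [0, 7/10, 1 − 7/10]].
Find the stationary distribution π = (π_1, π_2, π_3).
π = (112/355, 189/355, 54/355)

This is a birth-death chain on three states, which satisfies detailed balance: π_1 · P_{12} = π_2 · P_{21} and π_2 · P_{23} = π_3 · P_{32}.
From π_1 · 3/8 = π_2 · 2/9: π_2/π_1 = (3/8)/(2/9) = 27/16.
From π_2 · 1/5 = π_3 · 7/10: π_3/π_2 = (1/5)/(7/10) = 2/7.
Take π_1 proportional to 1; then unnormalized π = (1, 27/16, 27/56). Normalize by dividing by the sum 355/112:
  π = (112/355, 189/355, 54/355).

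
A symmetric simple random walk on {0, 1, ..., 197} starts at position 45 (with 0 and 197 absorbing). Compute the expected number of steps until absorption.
E[τ | X_0 = 45] = 6840

Let v_k = E[τ | X_0 = k]. Boundary: v_0 = v_197 = 0. Recurrence: v_k = 1 + (v_{k-1} + v_{k+1})/2 for 1 ≤ k ≤ 196. The particular solution to v_k − (v_{k-1} + v_{k+1})/2 = 1 is v_k = −k^2. Adding homogeneous solution A + B k and matching boundaries gives v_k = k (197 − k). Substituting k = 45: v_45 = 45 · 152 = 6840.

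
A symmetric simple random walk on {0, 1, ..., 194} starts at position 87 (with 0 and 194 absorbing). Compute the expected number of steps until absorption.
E[τ | X_0 = 87] = 9309

Let v_k = E[τ | X_0 = k]. Boundary: v_0 = v_194 = 0. Recurrence: v_k = 1 + (v_{k-1} + v_{k+1})/2 for 1 ≤ k ≤ 193. The particular solution to v_k − (v_{k-1} + v_{k+1})/2 = 1 is v_k = −k^2. Adding homogeneous solution A + B k and matching boundaries gives v_k = k (194 − k). Substituting k = 87: v_87 = 87 · 107 = 9309.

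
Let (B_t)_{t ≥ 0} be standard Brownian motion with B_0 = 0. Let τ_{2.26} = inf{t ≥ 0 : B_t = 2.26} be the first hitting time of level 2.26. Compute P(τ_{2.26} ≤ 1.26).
P(τ_{2.26} ≤ 1.26) = 2(1 − Φ(2.26/√1.26)) = 2(1 − Φ(2.0134)) ≈ 0.0441

By the reflection principle for standard BM, P(τ_b ≤ t) = 2 · P(B_t ≥ b). Since B_t ~ N(0, t), P(B_t ≥ 2.26) = 1 − Φ(2.26/√t) = 1 − Φ(2.26/√1.26) = 1 − Φ(2.0134) ≈ 0.02204. Doubling: P(τ_{2.26} ≤ 1.26) ≈ 2 · 0.02204 = 0.04408 ≈ 0.0441.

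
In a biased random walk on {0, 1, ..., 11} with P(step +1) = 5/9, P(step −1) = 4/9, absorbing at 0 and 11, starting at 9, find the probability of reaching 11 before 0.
P(hit 11 before 0) = (1 − (4/5)^9) / (1 − (4/5)^11) = 42274525/44633821

Let u_k denote P(reach 11 before 0 | start at k). Boundary: u_0 = 0, u_11 = 1. Recurrence: u_k = 5/9·u_{k+1} + 4/9·u_{k-1} for 1 ≤ k ≤ 10. Try u_k = A + B·r^k with r = q/p = (4/9)/(5/9) = 4/5. Substitution satisfies the recurrence; boundary conditions give:
  u_k = (1 − r^k) / (1 − r^N) = (1 − (4/5)^9) / (1 − (4/5)^11) = 42274525/44633821.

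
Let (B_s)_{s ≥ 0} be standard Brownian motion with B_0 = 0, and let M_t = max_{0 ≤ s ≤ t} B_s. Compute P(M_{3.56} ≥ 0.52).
P(M_{3.56} ≥ 0.52) = 2·P(B_{3.56} ≥ 0.52) = 2(1 − Φ(0.52/√3.56)) ≈ 0.7829

By the reflection principle for Brownian motion, P(M_t ≥ a) = 2 · P(B_t ≥ a) for a ≥ 0. Since B_t ~ N(0, t), P(B_t ≥ 0.52) = 1 − Φ(0.52/√t) = 1 − Φ(0.52/√3.56) = 1 − Φ(0.2756). So
  P(M_{3.56} ≥ 0.52) = 2(1 − Φ(0.2756)) ≈ 0.7829.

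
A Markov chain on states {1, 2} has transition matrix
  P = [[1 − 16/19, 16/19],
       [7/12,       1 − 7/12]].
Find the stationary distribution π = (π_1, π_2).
π_1 = 133/325, π_2 = 192/325

Solve πP = π with π_1 + π_2 = 1. From πP = π: π_1 · (1 − 16/19) + π_2 · 7/12 = π_1 ⇒ π_2 · 7/12 = π_1 · 16/19 ⇒ π_2/π_1 = (16/19)/(7/12) = 192/133. Together with π_1 + π_2 = 1:
  π_1 = (7/12)/(16/19 + 7/12) = (7/12)/(325/228) = 133/325,
  π_2 = (16/19)/(16/19 + 7/12) = (16/19)/(325/228) = 192/325.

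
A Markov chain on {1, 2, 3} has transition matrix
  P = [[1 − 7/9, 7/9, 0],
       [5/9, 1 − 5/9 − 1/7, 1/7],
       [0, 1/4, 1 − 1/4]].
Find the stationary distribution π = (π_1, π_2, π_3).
π = (5/16, 7/16, 1/4)

This is a birth-death chain on three states, which satisfies detailed balance: π_1 · P_{12} = π_2 · P_{21} and π_2 · P_{23} = π_3 · P_{32}.
From π_1 · 7/9 = π_2 · 5/9: π_2/π_1 = (7/9)/(5/9) = 7/5.
From π_2 · 1/7 = π_3 · 1/4: π_3/π_2 = (1/7)/(1/4) = 4/7.
Take π_1 proportional to 1; then unnormalized π = (1, 7/5, 4/5). Normalize by dividing by the sum 16/5:
  π = (5/16, 7/16, 1/4).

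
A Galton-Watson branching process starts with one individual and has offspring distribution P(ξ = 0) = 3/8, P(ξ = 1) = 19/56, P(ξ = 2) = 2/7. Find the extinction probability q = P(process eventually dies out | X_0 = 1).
q = 1

Mean offspring μ = 0·3/8 + 1·19/56 + 2·2/7 = 51/56 ≤ 1. For μ ≤ 1 with offspring not concentrated at 1, the Galton-Watson process goes extinct almost surely, so q = 1.
(Algebraic check: The pgf is f(s) = 3/8 + 19/56·s + 2/7·s². The extinction probability q is the smallest fixed point of f in [0, 1]. Setting s = f(s):
  2/7·s² + (19/56 − 1)·s + 3/8 = 0
  2/7·s² − (3/8 + 2/7)·s + 3/8 = 0
which factors as (s − 1)·(2/7·s − 3/8) = 0, giving roots s = 1 and s = (3/8)/(2/7) = 21/16. Since 21/16 ≥ 1, the smallest root in [0, 1] is s = 1.)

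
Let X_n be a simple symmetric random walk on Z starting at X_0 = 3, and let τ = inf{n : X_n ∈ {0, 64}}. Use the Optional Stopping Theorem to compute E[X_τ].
E[X_τ] = 3

X_n is a martingale and τ is a bounded-mean stopping time (indeed τ is finite a.s. with bounded expectation since the walk is in a bounded region). By the OST, E[X_τ] = E[X_0] = 3. Equivalently: E[X_τ] = 64 · P(hit 64 first) + 0 · P(hit 0 first) = 64 · (3/64) = 3.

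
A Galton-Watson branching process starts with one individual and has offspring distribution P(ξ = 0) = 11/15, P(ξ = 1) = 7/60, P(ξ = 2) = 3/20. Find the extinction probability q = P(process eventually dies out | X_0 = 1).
q = 1

Mean offspring μ = 0·11/15 + 1·7/60 + 2·3/20 = 5/12 ≤ 1. For μ ≤ 1 with offspring not concentrated at 1, the Galton-Watson process goes extinct almost surely, so q = 1.
(Algebraic check: The pgf is f(s) = 11/15 + 7/60·s + 3/20·s². The extinction probability q is the smallest fixed point of f in [0, 1]. Setting s = f(s):
  3/20·s² + (7/60 − 1)·s + 11/15 = 0
  3/20·s² − (11/15 + 3/20)·s + 11/15 = 0
which factors as (s − 1)·(3/20·s − 11/15) = 0, giving roots s = 1 and s = (11/15)/(3/20) = 44/9. Since 44/9 ≥ 1, the smallest root in [0, 1] is s = 1.)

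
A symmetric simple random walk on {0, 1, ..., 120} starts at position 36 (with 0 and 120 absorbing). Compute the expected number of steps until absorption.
E[τ | X_0 = 36] = 3024

Let v_k = E[τ | X_0 = k]. Boundary: v_0 = v_120 = 0. Recurrence: v_k = 1 + (v_{k-1} + v_{k+1})/2 for 1 ≤ k ≤ 119. The particular solution to v_k − (v_{k-1} + v_{k+1})/2 = 1 is v_k = −k^2. Adding homogeneous solution A + B k and matching boundaries gives v_k = k (120 − k). Substituting k = 36: v_36 = 36 · 84 = 3024.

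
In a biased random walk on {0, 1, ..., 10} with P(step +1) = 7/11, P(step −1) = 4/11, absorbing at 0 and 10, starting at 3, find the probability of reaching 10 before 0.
P(hit 10 before 0) = (1 − (4/7)^3) / (1 − (4/7)^10) = 76589499/93808891

Let u_k denote P(reach 10 before 0 | start at k). Boundary: u_0 = 0, u_10 = 1. Recurrence: u_k = 7/11·u_{k+1} + 4/11·u_{k-1} for 1 ≤ k ≤ 9. Try u_k = A + B·r^k with r = q/p = (4/11)/(7/11) = 4/7. Substitution satisfies the recurrence; boundary conditions give:
  u_k = (1 − r^k) / (1 − r^N) = (1 − (4/7)^3) / (1 − (4/7)^10) = 76589499/93808891.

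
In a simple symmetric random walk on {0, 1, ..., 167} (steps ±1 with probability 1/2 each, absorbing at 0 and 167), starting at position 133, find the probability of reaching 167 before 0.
P(hit 167 before 0) = 133/167

Let u_k = P(hit 167 before 0 | start at k). Then u_0 = 0, u_167 = 1, and u_k = u_{k-1}/2 + u_{k+1}/2 for 1 ≤ k ≤ 166. This harmonic recurrence is solved by u_k = k/167, giving u_133 = 133/167.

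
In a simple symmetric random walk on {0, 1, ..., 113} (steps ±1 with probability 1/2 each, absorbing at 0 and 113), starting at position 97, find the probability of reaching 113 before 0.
P(hit 113 before 0) = 97/113

Let u_k = P(hit 113 before 0 | start at k). Then u_0 = 0, u_113 = 1, and u_k = u_{k-1}/2 + u_{k+1}/2 for 1 ≤ k ≤ 112. This harmonic recurrence is solved by u_k = k/113, giving u_97 = 97/113.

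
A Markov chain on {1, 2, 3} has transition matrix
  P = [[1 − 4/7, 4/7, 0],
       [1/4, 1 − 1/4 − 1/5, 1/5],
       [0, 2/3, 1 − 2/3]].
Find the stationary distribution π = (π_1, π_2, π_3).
π = (35/139, 80/139, 24/139)

This is a birth-death chain on three states, which satisfies detailed balance: π_1 · P_{12} = π_2 · P_{21} and π_2 · P_{23} = π_3 · P_{32}.
From π_1 · 4/7 = π_2 · 1/4: π_2/π_1 = (4/7)/(1/4) = 16/7.
From π_2 · 1/5 = π_3 · 2/3: π_3/π_2 = (1/5)/(2/3) = 3/10.
Take π_1 proportional to 1; then unnormalized π = (1, 16/7, 24/35). Normalize by dividing by the sum 139/35:
  π = (35/139, 80/139, 24/139).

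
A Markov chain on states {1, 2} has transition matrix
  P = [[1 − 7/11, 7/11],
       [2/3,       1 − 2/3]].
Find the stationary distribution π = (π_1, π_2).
π_1 = 22/43, π_2 = 21/43

Solve πP = π with π_1 + π_2 = 1. From πP = π: π_1 · (1 − 7/11) + π_2 · 2/3 = π_1 ⇒ π_2 · 2/3 = π_1 · 7/11 ⇒ π_2/π_1 = (7/11)/(2/3) = 21/22. Together with π_1 + π_2 = 1:
  π_1 = (2/3)/(7/11 + 2/3) = (2/3)/(43/33) = 22/43,
  π_2 = (7/11)/(7/11 + 2/3) = (7/11)/(43/33) = 21/43.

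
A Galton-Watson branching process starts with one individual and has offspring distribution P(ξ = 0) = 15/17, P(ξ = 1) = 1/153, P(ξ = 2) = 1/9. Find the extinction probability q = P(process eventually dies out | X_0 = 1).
q = 1

Mean offspring μ = 0·15/17 + 1·1/153 + 2·1/9 = 35/153 ≤ 1. For μ ≤ 1 with offspring not concentrated at 1, the Galton-Watson process goes extinct almost surely, so q = 1.
(Algebraic check: The pgf is f(s) = 15/17 + 1/153·s + 1/9·s². The extinction probability q is the smallest fixed point of f in [0, 1]. Setting s = f(s):
  1/9·s² + (1/153 − 1)·s + 15/17 = 0
  1/9·s² − (15/17 + 1/9)·s + 15/17 = 0
which factors as (s − 1)·(1/9·s − 15/17) = 0, giving roots s = 1 and s = (15/17)/(1/9) = 135/17. Since 135/17 ≥ 1, the smallest root in [0, 1] is s = 1.)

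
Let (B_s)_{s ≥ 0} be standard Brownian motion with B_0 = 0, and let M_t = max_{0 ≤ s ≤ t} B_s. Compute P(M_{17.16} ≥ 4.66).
P(M_{17.16} ≥ 4.66) = 2·P(B_{17.16} ≥ 4.66) = 2(1 − Φ(4.66/√17.16)) ≈ 0.2606

By the reflection principle for Brownian motion, P(M_t ≥ a) = 2 · P(B_t ≥ a) for a ≥ 0. Since B_t ~ N(0, t), P(B_t ≥ 4.66) = 1 − Φ(4.66/√t) = 1 − Φ(4.66/√17.16) = 1 − Φ(1.1249). So
  P(M_{17.16} ≥ 4.66) = 2(1 − Φ(1.1249)) ≈ 0.2606.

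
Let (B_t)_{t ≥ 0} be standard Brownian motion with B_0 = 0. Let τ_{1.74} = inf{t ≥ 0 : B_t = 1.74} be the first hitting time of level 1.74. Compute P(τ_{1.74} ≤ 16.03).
P(τ_{1.74} ≤ 16.03) = 2(1 − Φ(1.74/√16.03)) = 2(1 − Φ(0.4346)) ≈ 0.6639

By the reflection principle for standard BM, P(τ_b ≤ t) = 2 · P(B_t ≥ b). Since B_t ~ N(0, t), P(B_t ≥ 1.74) = 1 − Φ(1.74/√t) = 1 − Φ(1.74/√16.03) = 1 − Φ(0.4346) ≈ 0.33193. Doubling: P(τ_{1.74} ≤ 16.03) ≈ 2 · 0.33193 = 0.66386 ≈ 0.6639.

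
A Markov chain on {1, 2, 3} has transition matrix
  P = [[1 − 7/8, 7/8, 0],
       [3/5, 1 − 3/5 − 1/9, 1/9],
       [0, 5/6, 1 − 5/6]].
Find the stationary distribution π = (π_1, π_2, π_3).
π = (72/191, 105/191, 14/191)

This is a birth-death chain on three states, which satisfies detailed balance: π_1 · P_{12} = π_2 · P_{21} and π_2 · P_{23} = π_3 · P_{32}.
From π_1 · 7/8 = π_2 · 3/5: π_2/π_1 = (7/8)/(3/5) = 35/24.
From π_2 · 1/9 = π_3 · 5/6: π_3/π_2 = (1/9)/(5/6) = 2/15.
Take π_1 proportional to 1; then unnormalized π = (1, 35/24, 7/36). Normalize by dividing by the sum 191/72:
  π = (72/191, 105/191, 14/191).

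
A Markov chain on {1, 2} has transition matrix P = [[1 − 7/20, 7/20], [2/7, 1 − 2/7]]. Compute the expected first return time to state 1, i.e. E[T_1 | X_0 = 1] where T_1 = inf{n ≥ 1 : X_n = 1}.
E[T_1 | X_0 = 1] = 1/π_1 = 89/40

For an irreducible recurrent Markov chain with stationary distribution π, E[T_i | X_0 = i] = 1/π_i (Kac's formula). Here π_1 = (2/7)/(7/20 + 2/7) = (2/7)/(89/140) = 40/89, so E[T_1 | X_0 = 1] = 1/π_1 = (7/20 + 2/7)/(2/7) = (89/140)/(2/7) = 89/40.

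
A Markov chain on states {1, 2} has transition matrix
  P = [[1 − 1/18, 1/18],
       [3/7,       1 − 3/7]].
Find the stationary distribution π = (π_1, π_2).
π_1 = 54/61, π_2 = 7/61

Solve πP = π with π_1 + π_2 = 1. From πP = π: π_1 · (1 − 1/18) + π_2 · 3/7 = π_1 ⇒ π_2 · 3/7 = π_1 · 1/18 ⇒ π_2/π_1 = (1/18)/(3/7) = 7/54. Together with π_1 + π_2 = 1:
  π_1 = (3/7)/(1/18 + 3/7) = (3/7)/(61/126) = 54/61,
  π_2 = (1/18)/(1/18 + 3/7) = (1/18)/(61/126) = 7/61.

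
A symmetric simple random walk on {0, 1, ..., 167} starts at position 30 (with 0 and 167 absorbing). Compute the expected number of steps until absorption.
E[τ | X_0 = 30] = 4110

Let v_k = E[τ | X_0 = k]. Boundary: v_0 = v_167 = 0. Recurrence: v_k = 1 + (v_{k-1} + v_{k+1})/2 for 1 ≤ k ≤ 166. The particular solution to v_k − (v_{k-1} + v_{k+1})/2 = 1 is v_k = −k^2. Adding homogeneous solution A + B k and matching boundaries gives v_k = k (167 − k). Substituting k = 30: v_30 = 30 · 137 = 4110.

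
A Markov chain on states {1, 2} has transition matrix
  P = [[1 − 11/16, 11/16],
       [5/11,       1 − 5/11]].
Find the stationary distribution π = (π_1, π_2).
π_1 = 80/201, π_2 = 121/201

Solve πP = π with π_1 + π_2 = 1. From πP = π: π_1 · (1 − 11/16) + π_2 · 5/11 = π_1 ⇒ π_2 · 5/11 = π_1 · 11/16 ⇒ π_2/π_1 = (11/16)/(5/11) = 121/80. Together with π_1 + π_2 = 1:
  π_1 = (5/11)/(11/16 + 5/11) = (5/11)/(201/176) = 80/201,
  π_2 = (11/16)/(11/16 + 5/11) = (11/16)/(201/176) = 121/201.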